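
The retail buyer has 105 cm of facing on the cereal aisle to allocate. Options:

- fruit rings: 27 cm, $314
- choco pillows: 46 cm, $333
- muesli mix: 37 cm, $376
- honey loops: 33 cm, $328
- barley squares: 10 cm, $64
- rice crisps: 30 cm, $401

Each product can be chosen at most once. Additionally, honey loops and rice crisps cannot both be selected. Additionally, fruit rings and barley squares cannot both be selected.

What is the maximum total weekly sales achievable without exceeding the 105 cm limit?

1091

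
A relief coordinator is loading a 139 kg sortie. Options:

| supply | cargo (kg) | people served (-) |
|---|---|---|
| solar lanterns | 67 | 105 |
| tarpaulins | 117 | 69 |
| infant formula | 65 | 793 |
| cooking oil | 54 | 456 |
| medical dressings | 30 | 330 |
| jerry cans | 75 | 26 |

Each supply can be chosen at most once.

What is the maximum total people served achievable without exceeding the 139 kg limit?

1249

The ratio heuristic lands on infant formula + medical dressings (1123) but leaves 44 kg idle.
The 30 kg tied up in medical dressings is better spent on cooking oil — total rises to 1249 (119 kg).
Every other selection either busts 139 kg or fails to beat 1249.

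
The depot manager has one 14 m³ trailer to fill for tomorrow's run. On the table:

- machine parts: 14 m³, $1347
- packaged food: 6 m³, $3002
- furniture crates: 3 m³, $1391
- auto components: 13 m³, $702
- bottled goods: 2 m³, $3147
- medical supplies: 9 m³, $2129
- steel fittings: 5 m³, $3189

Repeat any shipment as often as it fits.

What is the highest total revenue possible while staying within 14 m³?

Best packing: 7×bottled goods — 14 m³, 22029 total.
Nothing else within 14 m³ beats 22029.

22029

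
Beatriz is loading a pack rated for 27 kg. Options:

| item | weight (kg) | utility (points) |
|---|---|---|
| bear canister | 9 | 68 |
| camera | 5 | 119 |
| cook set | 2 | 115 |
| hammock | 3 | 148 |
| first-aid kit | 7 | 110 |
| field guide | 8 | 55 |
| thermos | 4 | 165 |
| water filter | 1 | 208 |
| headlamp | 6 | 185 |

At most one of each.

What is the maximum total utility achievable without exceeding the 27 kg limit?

940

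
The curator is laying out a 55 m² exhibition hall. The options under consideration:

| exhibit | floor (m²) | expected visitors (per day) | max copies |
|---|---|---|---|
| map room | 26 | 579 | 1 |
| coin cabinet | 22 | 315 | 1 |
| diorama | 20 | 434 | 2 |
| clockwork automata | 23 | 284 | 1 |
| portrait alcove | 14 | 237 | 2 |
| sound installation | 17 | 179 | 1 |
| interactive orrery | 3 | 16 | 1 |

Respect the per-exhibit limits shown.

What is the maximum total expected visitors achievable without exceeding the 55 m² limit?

1105

The ratio heuristic lands on map room + diorama + interactive orrery (1029) but leaves 6 m² idle.
The 29 m² tied up in map room and interactive orrery is better spent on diorama + portrait alcove — total rises to 1105 (54 m²).
Every other selection either busts 55 m² or exceeds an availability limit or fails to beat 1105.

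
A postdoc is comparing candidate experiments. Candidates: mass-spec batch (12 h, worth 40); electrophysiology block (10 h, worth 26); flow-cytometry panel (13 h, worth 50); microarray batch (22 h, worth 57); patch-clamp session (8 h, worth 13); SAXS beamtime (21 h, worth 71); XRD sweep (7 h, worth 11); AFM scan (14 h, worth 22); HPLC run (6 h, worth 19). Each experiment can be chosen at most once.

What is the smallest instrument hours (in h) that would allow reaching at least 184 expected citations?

56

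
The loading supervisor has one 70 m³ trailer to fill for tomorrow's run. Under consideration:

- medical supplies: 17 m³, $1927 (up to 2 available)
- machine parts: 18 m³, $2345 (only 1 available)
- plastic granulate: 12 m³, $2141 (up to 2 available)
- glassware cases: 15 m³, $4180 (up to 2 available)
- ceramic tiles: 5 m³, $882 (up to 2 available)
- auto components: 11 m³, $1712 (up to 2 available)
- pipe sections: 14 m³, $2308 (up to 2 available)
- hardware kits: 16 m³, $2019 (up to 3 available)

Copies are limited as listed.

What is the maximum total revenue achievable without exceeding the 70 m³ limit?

15236

Filling by ratio: 2×plastic granulate + 2×glassware cases + 2×ceramic tiles for 14406, with 6 m³ left unused.
Dropping ceramic tiles frees 5 m³; slotting in auto components (11 m³) lifts the total to 15236 at 70 m³.
No other feasible combination exceeds 15236.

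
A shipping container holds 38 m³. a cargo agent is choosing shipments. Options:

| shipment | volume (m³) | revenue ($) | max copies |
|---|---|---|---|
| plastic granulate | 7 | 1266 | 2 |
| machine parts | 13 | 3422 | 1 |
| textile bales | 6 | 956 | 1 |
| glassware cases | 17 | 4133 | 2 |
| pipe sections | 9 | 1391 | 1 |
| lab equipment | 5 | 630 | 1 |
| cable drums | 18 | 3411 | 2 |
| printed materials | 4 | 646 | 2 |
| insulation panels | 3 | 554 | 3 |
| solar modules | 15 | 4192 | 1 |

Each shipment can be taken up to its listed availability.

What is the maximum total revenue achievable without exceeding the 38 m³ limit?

9434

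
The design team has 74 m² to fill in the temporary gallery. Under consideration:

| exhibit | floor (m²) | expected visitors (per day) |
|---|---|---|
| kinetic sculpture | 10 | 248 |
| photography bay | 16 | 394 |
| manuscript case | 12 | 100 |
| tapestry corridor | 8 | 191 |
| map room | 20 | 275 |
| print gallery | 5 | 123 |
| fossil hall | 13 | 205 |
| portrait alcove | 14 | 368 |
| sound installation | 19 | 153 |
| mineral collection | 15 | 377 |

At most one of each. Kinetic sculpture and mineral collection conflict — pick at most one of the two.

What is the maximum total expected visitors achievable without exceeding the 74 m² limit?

Taking photography bay + tapestry corridor + print gallery + fossil hall + portrait alcove + mineral collection: 71 m² used, 1658 in expected visitors.
The spare 3 m² is too small for any remaining exhibit, and no feasible exchange beats 1658.

1658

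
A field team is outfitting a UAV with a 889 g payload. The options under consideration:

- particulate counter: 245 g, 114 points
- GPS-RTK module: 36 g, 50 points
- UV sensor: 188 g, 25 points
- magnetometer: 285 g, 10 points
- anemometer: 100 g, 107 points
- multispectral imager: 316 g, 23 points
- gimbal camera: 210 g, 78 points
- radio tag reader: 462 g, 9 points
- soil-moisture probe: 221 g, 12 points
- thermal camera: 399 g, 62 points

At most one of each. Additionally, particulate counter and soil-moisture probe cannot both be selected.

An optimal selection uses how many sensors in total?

5

Optimal total is 374.
One optimal bundle: particulate counter + GPS-RTK module + UV sensor + anemometer + gimbal camera (779 g).
Every optimal selection uses 5 sensors.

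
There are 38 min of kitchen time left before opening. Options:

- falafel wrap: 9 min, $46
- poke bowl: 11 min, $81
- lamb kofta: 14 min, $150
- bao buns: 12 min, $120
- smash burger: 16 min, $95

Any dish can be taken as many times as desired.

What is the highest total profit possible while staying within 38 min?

The ratio heuristic lands on falafel wrap + 2×lamb kofta (346) but leaves 1 min idle.
Replace falafel wrap and lamb kofta with 2×bao buns: the trade gains 44 net, giving 390 at 38 min.
That's the maximum — no swap from here does better than 390.

390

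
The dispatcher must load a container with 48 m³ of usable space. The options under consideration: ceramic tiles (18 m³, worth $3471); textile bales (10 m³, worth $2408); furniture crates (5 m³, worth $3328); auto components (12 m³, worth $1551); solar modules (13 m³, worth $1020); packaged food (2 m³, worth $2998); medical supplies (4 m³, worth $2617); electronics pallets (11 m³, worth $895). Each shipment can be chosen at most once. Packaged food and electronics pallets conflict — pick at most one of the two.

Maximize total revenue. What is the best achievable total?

14822

By revenue per m³: packaged food 1499.00, furniture crates 665.60, medical supplies 654.25 lead.
The ratio ordering already packs tightly: ceramic tiles + textile bales + furniture crates + packaged food + medical supplies, 39 m³, 14822.
Runner-up ceramic tiles + furniture crates + auto components + packaged food + medical supplies tops out at 13965.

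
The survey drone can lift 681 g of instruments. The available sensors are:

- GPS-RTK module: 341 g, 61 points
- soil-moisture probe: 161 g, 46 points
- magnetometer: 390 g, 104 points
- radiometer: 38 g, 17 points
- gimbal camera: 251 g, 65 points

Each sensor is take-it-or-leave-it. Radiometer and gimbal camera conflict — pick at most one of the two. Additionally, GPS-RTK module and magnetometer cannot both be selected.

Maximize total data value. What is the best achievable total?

The ratio heuristic lands on soil-moisture probe + magnetometer + radiometer (167) but leaves 92 g idle.
Dropping soil-moisture probe and radiometer frees 199 g; slotting in gimbal camera (251 g) lifts the total to 169 at 641 g.
Runner-up soil-moisture probe + magnetometer + radiometer tops out at 167.

169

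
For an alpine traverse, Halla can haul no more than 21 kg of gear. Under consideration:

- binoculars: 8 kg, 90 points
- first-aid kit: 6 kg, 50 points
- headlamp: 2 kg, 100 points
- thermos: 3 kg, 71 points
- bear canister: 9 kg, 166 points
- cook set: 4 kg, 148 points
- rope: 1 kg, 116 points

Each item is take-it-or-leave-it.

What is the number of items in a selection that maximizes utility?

5

The maximum utility within 21 kg is 601.
For example headlamp + thermos + bear canister + cook set + rope achieves it, using 19 kg.
Any selection reaching 601 contains exactly 5 items.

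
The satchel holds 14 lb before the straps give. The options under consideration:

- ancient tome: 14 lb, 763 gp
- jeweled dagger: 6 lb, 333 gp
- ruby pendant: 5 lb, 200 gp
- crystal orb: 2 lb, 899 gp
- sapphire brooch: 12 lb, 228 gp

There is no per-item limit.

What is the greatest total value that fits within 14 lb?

6293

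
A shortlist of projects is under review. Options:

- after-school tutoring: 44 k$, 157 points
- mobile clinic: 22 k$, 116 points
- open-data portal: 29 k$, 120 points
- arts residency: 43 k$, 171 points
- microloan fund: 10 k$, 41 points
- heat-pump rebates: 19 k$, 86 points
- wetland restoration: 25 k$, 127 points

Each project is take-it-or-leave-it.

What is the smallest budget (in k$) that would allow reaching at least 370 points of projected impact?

76

Need the lightest bundle worth ≥ 370.
mobile clinic + microloan fund + heat-pump rebates + wetland restoration reaches 370 using 76 k$.
No combination under 76 k$ hits 370.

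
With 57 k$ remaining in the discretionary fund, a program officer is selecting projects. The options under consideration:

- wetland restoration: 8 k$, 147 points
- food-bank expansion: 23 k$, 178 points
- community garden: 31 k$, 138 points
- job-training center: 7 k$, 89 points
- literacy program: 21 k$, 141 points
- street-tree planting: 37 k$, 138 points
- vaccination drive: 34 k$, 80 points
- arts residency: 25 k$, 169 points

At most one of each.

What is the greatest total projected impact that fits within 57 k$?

494

A density-first pass picks wetland restoration + food-bank expansion + job-training center — 414 at 38 k$.
The 7 k$ tied up in job-training center is better spent on arts residency — total rises to 494 (56 k$).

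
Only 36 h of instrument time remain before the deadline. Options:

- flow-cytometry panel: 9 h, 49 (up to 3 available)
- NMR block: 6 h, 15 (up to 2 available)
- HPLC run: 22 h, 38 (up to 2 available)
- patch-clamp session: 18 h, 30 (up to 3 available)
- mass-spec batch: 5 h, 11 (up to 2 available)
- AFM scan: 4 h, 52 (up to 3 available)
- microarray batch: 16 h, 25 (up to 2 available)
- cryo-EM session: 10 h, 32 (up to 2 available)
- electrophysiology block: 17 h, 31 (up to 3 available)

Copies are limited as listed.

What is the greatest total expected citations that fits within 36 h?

269

Ranking by ratio (expected citations/h): AFM scan 13.00, flow-cytometry panel 5.44, cryo-EM session 3.20, NMR block 2.50.
The ratio ordering already packs tightly: 2×flow-cytometry panel + NMR block + 3×AFM scan, 36 h, 269.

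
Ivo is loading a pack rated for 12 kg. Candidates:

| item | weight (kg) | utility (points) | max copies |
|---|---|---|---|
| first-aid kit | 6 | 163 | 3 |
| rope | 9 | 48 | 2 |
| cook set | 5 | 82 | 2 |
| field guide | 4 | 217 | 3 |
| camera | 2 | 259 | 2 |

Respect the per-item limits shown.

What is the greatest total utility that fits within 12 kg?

Density check — camera 129.50, field guide 54.25, first-aid kit 27.17, cook set 16.40 are the best per kg.
2×field guide + 2×camera uses 12 of the 12 kg and totals 952.
No other feasible combination exceeds 952.

952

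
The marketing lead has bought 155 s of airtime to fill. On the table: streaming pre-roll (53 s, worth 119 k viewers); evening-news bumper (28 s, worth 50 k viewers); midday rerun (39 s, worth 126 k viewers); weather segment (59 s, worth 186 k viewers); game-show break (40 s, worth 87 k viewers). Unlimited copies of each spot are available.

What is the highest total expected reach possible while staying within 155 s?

The ratio heuristic lands on evening-news bumper + 3×midday rerun (428) but leaves 10 s idle.
Dropping evening-news bumper and midday rerun frees 67 s; slotting in weather segment (59 s) lifts the total to 438 at 137 s.
That's the maximum — no swap from here does better than 438.

438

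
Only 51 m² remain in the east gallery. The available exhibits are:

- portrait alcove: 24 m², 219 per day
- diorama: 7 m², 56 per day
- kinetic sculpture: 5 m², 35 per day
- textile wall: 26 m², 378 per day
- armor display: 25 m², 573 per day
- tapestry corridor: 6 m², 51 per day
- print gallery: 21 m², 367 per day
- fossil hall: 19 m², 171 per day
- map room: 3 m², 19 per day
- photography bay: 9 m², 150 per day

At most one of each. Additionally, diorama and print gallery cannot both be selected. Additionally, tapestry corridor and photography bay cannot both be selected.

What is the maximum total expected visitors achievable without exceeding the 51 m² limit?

Taking kinetic sculpture + armor display + print gallery: 51 m² used, 975 in expected visitors.

975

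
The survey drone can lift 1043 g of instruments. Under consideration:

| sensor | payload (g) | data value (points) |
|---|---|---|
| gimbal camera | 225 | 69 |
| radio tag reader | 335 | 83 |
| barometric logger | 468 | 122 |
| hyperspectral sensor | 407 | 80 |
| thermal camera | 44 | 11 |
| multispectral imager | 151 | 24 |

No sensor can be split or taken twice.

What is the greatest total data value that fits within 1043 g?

The ratio heuristic lands on gimbal camera + barometric logger + thermal camera + multispectral imager (226) but leaves 155 g idle.
Dropping thermal camera and multispectral imager frees 195 g; slotting in radio tag reader (335 g) lifts the total to 274 at 1028 g.
The closest alternative, gimbal camera + radio tag reader + hyperspectral sensor + thermal camera, reaches only 243.

274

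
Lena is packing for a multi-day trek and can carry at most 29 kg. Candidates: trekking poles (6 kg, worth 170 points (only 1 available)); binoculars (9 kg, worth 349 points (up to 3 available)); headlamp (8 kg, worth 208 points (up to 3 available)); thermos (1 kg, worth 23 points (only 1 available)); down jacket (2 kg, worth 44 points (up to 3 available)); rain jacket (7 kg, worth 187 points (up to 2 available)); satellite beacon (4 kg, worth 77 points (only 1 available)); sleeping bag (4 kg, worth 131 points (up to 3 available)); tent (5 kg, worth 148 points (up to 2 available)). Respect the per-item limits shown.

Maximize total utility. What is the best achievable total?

Greedy by ratio would take 3×binoculars + thermos: 28 kg used, total 1070.
The 1 kg tied up in thermos is better spent on down jacket — total rises to 1091 (29 kg).
No other feasible combination exceeds 1091.

1091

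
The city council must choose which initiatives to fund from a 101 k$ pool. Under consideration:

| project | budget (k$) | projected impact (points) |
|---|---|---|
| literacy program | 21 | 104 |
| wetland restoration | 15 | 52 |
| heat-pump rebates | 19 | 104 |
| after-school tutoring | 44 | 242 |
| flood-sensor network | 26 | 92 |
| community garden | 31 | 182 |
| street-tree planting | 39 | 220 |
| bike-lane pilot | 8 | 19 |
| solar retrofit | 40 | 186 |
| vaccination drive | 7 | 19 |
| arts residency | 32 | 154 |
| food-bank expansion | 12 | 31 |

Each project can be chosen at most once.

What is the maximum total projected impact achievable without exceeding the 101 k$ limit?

Density check — community garden 5.87, street-tree planting 5.64, after-school tutoring 5.50, heat-pump rebates 5.47 are the best per k$.
A density-first pass picks heat-pump rebates + community garden + street-tree planting + vaccination drive — 525 at 96 k$.
Dropping street-tree planting frees 39 k$; slotting in after-school tutoring (44 k$) lifts the total to 547 at 101 k$.
An exhaustive check of the 4096 subsets confirms 547.

547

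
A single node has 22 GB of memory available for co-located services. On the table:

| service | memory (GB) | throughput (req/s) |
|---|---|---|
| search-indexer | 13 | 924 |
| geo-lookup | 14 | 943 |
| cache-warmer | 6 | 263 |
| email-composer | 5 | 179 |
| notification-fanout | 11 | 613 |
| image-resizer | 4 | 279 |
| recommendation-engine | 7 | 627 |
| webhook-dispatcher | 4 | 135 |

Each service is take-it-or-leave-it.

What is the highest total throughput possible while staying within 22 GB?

1570

Density check — recommendation-engine 89.57, search-indexer 71.08, image-resizer 69.75 are the best per GB.
Taking the top-ratio services first gives search-indexer + recommendation-engine for 1551 (20 GB).
Replace search-indexer with geo-lookup: the trade gains 19 net, giving 1570 at 21 GB.
That's the maximum — no swap from here does better than 1570.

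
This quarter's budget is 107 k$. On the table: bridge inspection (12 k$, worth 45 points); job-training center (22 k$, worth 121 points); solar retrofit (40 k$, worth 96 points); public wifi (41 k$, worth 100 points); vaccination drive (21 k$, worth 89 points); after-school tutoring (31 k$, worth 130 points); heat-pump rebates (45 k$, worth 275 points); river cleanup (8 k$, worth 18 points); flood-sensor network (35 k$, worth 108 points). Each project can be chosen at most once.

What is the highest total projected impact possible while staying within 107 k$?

Filling by ratio: bridge inspection + job-training center + vaccination drive + heat-pump rebates for 530, with 7 k$ left unused.
Replace bridge inspection and vaccination drive with after-school tutoring + river cleanup: the trade gains 14 net, giving 544 at 106 k$.
Next best is bridge inspection + job-training center + vaccination drive + heat-pump rebates at 530 (100 k$) — short by 14.

544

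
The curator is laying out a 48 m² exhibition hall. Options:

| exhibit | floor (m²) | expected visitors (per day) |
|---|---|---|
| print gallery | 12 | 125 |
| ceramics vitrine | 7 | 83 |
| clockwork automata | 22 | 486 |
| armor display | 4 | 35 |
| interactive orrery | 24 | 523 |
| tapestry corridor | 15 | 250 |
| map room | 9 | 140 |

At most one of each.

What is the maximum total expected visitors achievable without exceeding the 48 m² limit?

1009

Best packing: clockwork automata + interactive orrery — 46 m², 1009 total.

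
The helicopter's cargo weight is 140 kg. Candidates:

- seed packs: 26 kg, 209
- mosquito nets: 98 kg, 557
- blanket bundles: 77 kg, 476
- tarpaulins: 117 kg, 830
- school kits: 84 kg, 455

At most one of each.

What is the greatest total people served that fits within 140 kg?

Ranking by ratio (people served/kg): seed packs 8.04, tarpaulins 7.09, blanket bundles 6.18, mosquito nets 5.68.
Filling by ratio: seed packs + blanket bundles for 685, with 37 kg left unused.
Dropping seed packs and blanket bundles frees 103 kg; slotting in tarpaulins (117 kg) lifts the total to 830 at 117 kg.
Every other selection either busts 140 kg or fails to beat 830.

830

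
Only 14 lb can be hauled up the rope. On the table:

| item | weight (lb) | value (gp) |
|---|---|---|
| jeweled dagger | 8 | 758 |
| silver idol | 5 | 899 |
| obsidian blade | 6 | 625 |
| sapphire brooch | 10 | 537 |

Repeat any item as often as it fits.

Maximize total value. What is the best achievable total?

Best packing: 2×silver idol — 10 lb, 1798 total.
No other feasible combination exceeds 1798.

1798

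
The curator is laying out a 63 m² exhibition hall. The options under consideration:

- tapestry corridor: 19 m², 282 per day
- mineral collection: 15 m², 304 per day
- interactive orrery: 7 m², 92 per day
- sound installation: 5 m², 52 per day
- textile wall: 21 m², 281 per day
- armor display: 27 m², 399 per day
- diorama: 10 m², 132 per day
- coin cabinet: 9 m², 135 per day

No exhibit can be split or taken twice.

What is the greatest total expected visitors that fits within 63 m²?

985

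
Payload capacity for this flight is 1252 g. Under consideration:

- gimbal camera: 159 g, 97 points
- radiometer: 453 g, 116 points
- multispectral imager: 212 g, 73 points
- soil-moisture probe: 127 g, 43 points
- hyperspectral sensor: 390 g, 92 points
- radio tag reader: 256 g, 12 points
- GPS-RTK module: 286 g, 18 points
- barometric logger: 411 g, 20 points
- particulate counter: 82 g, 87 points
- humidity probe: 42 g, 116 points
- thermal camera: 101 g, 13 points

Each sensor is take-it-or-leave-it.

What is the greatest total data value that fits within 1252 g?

Gimbal camera + radiometer + multispectral imager + soil-moisture probe + particulate counter + humidity probe + thermal camera uses 1176 of the 1252 g and totals 545.
Every other selection either busts 1252 g or fails to beat 545.

545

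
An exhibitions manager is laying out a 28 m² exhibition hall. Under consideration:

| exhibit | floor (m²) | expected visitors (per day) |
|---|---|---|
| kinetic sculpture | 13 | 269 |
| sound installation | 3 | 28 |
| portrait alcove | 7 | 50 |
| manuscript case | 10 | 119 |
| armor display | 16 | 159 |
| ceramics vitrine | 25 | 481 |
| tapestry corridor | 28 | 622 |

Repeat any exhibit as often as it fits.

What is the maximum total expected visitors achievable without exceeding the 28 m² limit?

622

By expected visitors per m²: tapestry corridor 22.21, kinetic sculpture 20.69, ceramics vitrine 19.24, manuscript case 11.90 lead.
Tapestry corridor uses 28 of the 28 m² and totals 622.
Nothing else within 28 m² beats 622.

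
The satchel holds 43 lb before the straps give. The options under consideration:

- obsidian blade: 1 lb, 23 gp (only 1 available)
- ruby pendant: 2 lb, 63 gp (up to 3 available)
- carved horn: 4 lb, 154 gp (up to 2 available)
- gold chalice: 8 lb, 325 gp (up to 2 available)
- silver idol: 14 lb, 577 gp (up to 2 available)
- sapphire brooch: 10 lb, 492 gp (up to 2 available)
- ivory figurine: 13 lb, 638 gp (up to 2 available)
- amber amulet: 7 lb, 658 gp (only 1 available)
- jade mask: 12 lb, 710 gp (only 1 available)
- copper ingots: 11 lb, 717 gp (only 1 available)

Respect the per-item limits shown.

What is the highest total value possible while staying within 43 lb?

Density check — amber amulet 94.00, copper ingots 65.18, jade mask 59.17, sapphire brooch 49.20 are the best per lb.
Greedy by ratio would take obsidian blade + ruby pendant + sapphire brooch + amber amulet + jade mask + copper ingots: 43 lb used, total 2663.
The 13 lb tied up in obsidian blade and ruby pendant and sapphire brooch is better spent on ivory figurine — total rises to 2723 (43 lb).
Nothing else within 43 lb beats 2723.

2723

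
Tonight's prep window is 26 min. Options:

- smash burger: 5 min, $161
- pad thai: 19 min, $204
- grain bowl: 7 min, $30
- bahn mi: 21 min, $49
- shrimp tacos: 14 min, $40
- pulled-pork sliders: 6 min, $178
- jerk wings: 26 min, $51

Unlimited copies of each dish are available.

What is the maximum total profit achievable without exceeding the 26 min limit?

Filling by ratio: 5×smash burger for 805, with 1 min left unused.
Replace smash burger with pulled-pork sliders: the trade gains 17 net, giving 822 at 26 min.
That's the maximum — no swap from here does better than 822.

822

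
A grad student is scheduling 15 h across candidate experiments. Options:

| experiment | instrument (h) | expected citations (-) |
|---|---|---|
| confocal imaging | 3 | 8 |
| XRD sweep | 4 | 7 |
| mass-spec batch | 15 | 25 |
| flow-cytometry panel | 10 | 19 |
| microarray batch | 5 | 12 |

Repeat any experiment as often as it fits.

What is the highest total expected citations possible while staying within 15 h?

40

Best packing: 5×confocal imaging — 15 h, 40 total.
Nothing else within 15 h beats 40.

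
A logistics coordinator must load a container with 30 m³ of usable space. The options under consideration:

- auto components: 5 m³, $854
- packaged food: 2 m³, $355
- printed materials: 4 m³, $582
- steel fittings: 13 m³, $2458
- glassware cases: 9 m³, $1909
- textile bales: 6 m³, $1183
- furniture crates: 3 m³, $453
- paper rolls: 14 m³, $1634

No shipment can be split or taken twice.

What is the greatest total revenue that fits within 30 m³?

5905

Packaged food + steel fittings + glassware cases + textile bales uses 30 of the 30 m³ and totals 5905.
That's the maximum — no swap from here does better than 5905.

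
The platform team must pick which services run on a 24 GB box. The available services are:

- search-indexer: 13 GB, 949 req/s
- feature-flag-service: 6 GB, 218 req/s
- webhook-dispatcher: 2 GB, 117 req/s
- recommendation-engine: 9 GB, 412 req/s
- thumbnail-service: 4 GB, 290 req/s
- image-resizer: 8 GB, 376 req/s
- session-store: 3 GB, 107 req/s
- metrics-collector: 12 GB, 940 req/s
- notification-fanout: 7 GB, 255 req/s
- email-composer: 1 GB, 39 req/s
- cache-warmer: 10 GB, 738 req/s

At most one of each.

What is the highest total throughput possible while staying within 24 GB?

1795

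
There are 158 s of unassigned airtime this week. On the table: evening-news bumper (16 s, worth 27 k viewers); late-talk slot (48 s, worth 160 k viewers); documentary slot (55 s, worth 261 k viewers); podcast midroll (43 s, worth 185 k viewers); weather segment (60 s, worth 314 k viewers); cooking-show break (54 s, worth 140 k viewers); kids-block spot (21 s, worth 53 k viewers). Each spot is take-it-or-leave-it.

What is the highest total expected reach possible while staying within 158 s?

760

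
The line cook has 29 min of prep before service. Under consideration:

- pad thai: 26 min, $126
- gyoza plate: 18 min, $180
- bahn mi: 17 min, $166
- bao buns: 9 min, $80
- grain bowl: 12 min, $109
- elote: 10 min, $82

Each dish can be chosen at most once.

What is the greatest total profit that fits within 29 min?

Filling by ratio: gyoza plate + bao buns for 260, with 2 min left unused.
The 27 min tied up in gyoza plate and bao buns is better spent on bahn mi + grain bowl — total rises to 275 (29 min).
Next best is gyoza plate + elote at 262 (28 min) — short by 13.

275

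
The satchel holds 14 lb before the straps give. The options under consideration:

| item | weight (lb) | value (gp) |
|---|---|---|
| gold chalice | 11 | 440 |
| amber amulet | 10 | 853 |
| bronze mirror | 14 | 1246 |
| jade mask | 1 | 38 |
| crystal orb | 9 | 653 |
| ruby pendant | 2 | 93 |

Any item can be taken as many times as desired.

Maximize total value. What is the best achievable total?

1246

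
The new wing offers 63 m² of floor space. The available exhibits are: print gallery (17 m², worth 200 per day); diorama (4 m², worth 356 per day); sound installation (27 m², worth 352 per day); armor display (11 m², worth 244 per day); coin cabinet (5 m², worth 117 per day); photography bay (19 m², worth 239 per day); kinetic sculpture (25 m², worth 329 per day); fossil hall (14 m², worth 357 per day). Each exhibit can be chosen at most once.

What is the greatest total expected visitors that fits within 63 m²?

1426

Ranking by ratio (expected visitors/m²): diorama 89.00, fossil hall 25.50, coin cabinet 23.40.
A density-first pass picks diorama + armor display + coin cabinet + kinetic sculpture + fossil hall — 1403 at 59 m².
The 25 m² tied up in kinetic sculpture is better spent on sound installation — total rises to 1426 (61 m²).
Runner-up diorama + armor display + coin cabinet + kinetic sculpture + fossil hall tops out at 1403.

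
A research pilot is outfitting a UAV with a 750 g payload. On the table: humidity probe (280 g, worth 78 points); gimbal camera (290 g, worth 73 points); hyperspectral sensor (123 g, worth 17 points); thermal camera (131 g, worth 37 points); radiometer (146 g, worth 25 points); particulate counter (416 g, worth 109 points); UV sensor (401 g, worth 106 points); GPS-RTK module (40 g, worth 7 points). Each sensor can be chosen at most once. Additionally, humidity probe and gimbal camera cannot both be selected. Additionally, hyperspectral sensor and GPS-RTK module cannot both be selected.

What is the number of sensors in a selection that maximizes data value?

3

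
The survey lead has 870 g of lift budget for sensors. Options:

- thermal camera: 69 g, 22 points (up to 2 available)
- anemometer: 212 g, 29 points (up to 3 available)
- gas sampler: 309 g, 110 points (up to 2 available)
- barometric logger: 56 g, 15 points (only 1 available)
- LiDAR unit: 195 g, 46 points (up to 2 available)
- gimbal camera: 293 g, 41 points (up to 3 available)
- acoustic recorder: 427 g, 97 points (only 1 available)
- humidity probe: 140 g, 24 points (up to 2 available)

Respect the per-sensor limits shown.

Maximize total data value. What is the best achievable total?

A density-first pass picks 2×thermal camera + 2×gas sampler + barometric logger — 279 at 812 g.
The 138 g tied up in 2×thermal camera is better spent on LiDAR unit — total rises to 281 (869 g).
No other feasible combination exceeds 281.

281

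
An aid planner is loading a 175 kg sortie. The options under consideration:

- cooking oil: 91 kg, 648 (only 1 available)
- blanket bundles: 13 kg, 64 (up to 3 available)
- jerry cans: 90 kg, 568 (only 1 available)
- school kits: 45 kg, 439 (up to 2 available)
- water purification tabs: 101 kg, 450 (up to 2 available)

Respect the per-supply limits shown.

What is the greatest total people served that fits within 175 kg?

Density check — school kits 9.76, cooking oil 7.12, jerry cans 6.31, blanket bundles 4.92 are the best per kg.
Filling by ratio: 3×blanket bundles + 2×school kits for 1070, with 46 kg left unused.
Dropping school kits frees 45 kg; slotting in cooking oil (91 kg) lifts the total to 1279 at 175 kg.
That's the maximum — no swap from here does better than 1279.

1279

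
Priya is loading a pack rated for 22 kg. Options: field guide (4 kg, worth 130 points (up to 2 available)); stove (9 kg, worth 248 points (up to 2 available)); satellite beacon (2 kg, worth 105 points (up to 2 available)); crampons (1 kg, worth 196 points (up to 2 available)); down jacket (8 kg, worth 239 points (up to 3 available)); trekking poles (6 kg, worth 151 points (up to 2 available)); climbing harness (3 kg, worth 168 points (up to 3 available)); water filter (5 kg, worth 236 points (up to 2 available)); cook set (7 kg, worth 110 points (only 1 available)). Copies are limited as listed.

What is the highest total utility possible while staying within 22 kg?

Greedy by ratio would take 2×satellite beacon + 2×crampons + 3×climbing harness + water filter: 20 kg used, total 1342.
Dropping climbing harness frees 3 kg; slotting in water filter (5 kg) lifts the total to 1410 at 22 kg.
No other feasible combination exceeds 1410.

1410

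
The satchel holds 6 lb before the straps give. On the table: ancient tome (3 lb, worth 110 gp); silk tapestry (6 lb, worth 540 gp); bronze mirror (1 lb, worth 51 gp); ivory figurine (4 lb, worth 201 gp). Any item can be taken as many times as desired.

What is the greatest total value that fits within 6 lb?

540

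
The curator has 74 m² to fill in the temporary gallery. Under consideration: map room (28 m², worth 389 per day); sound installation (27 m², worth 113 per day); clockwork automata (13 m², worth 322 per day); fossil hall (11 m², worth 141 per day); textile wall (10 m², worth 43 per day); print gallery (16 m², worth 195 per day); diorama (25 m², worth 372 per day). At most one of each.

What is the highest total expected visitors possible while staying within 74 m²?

1083

By expected visitors per m²: clockwork automata 24.77, diorama 14.88, map room 13.89, fossil hall 12.82 lead.
Best packing: map room + clockwork automata + diorama — 66 m², 1083 total.
An exhaustive check of the 128 subsets confirms 1083.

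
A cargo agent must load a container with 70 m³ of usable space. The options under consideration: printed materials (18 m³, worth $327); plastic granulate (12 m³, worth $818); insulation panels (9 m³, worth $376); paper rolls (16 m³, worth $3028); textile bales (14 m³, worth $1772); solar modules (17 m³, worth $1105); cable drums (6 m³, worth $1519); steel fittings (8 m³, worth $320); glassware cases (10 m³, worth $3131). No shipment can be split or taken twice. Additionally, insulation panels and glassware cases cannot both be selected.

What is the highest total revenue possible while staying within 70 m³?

10588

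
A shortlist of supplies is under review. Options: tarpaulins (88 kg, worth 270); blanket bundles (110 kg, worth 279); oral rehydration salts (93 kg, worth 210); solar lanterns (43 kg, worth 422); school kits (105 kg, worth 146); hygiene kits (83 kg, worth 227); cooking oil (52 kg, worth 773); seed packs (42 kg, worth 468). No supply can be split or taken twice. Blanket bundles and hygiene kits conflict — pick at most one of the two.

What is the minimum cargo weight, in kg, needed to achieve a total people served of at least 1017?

Minimise kg subject to total people served ≥ 1017.
cooking oil + seed packs: 1241 people served at 94 kg.
No combination under 94 kg hits 1017.

94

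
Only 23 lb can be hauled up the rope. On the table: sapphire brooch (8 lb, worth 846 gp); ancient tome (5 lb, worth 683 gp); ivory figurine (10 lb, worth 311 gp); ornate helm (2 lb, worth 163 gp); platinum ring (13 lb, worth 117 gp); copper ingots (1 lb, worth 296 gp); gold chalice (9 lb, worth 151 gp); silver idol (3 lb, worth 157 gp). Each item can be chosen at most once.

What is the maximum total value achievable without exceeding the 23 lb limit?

2145

Taking sapphire brooch + ancient tome + ornate helm + copper ingots + silver idol: 19 lb used, 2145 in value.
That's the maximum — no swap from here does better than 2145.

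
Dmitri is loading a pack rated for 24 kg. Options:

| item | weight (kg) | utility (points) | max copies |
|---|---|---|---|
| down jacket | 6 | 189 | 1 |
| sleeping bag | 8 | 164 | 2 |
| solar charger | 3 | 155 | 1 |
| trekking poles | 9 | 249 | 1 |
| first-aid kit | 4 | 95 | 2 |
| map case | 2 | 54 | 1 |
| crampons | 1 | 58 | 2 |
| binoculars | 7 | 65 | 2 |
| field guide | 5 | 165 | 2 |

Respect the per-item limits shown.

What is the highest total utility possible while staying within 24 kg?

850

The ratio heuristic lands on down jacket + solar charger + map case + 2×crampons + 2×field guide (844) but leaves 1 kg idle.
Replace down jacket and map case with trekking poles: the trade gains 6 net, giving 850 at 24 kg.
Every other selection either busts 24 kg or exceeds an availability limit or fails to beat 850.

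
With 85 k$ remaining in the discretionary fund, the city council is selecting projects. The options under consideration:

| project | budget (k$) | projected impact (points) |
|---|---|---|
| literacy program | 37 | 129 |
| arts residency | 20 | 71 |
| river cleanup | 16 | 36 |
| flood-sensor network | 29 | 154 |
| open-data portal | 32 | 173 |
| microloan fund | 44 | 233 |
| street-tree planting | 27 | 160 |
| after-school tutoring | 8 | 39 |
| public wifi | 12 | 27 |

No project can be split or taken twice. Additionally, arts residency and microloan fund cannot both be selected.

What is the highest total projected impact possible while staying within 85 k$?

Greedy by ratio would take river cleanup + open-data portal + street-tree planting + after-school tutoring: 83 k$ used, total 408.
Dropping river cleanup and street-tree planting frees 43 k$; slotting in microloan fund (44 k$) lifts the total to 445 at 84 k$.
Nothing else feasible within 85 k$ beats 445.

445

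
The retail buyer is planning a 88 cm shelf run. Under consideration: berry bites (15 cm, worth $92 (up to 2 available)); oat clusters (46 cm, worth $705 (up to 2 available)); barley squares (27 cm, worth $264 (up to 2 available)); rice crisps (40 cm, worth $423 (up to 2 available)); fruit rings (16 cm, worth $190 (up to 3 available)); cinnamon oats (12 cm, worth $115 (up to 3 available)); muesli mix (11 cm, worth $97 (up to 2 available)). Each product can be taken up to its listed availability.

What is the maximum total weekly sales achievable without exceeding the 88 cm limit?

Taking the top-ratio products first gives oat clusters + 2×fruit rings for 1085 (78 cm).
The 32 cm tied up in 2×fruit rings is better spent on rice crisps — total rises to 1128 (86 cm).

1128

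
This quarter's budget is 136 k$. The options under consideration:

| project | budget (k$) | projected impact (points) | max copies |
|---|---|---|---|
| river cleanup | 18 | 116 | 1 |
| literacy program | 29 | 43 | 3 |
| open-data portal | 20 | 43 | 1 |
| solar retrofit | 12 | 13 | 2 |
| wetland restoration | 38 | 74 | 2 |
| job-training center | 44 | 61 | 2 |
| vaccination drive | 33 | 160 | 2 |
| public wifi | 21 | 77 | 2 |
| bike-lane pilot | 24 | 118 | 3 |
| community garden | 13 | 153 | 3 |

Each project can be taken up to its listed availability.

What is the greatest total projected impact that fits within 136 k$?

930

Taking the top-ratio projects first gives river cleanup + 3×bike-lane pilot + 3×community garden for 929 (129 k$).
The 48 k$ tied up in 2×bike-lane pilot is better spent on vaccination drive + public wifi — total rises to 930 (135 k$).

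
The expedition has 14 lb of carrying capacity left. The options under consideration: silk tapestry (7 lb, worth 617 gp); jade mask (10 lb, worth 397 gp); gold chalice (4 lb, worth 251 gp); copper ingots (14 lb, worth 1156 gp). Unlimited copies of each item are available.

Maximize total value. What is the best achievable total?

1234

Density check — silk tapestry 88.14, copper ingots 82.57, gold chalice 62.75 are the best per lb.
Taking 2×silk tapestry: 14 lb used, 1234 in value.
No other feasible combination exceeds 1234.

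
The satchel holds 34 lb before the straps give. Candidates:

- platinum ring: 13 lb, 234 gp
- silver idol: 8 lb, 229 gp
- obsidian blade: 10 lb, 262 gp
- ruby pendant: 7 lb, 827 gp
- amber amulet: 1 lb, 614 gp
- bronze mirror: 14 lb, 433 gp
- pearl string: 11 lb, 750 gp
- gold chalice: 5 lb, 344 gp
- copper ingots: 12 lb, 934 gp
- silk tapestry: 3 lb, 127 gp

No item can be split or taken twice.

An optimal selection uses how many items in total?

The maximum value within 34 lb is 3252.
For example ruby pendant + amber amulet + pearl string + copper ingots + silk tapestry achieves it, using 34 lb.
All optima have 5 items.

5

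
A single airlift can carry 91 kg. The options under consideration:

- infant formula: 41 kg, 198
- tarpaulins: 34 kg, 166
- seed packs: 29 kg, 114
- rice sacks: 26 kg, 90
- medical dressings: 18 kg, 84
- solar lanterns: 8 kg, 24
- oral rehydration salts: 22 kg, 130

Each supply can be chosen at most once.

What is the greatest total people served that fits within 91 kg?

By people served per kg: oral rehydration salts 5.91, tarpaulins 4.88, infant formula 4.83 lead.
Filling by ratio: tarpaulins + medical dressings + solar lanterns + oral rehydration salts for 404, with 9 kg left unused.
Dropping tarpaulins frees 34 kg; slotting in infant formula (41 kg) lifts the total to 436 at 89 kg.
Every other selection either busts 91 kg or fails to beat 436.

436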